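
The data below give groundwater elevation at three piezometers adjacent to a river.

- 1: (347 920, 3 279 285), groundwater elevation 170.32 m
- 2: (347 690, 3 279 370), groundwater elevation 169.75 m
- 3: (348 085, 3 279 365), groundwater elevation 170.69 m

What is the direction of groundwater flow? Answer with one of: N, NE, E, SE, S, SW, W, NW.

W

With h = a·x + b·y + c and 1 as origin, the differences give:
  (-230)·a + 85·b = -0.57
  165·a + 80·b = +0.37
Eliminate b (×80 and ×85, subtract): -32425·a = -77.050 → a = ∂h/∂x = +0.002376
Back-substitute: b = ∂h/∂y = -0.0002760.
Flow = −∇h = (-0.002376 east, +0.0002760 north), which points west.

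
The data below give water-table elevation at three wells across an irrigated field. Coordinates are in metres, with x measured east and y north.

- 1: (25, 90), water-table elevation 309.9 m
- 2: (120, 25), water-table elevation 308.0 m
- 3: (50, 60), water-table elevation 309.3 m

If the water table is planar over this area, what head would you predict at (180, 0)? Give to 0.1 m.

Taking 1 as reference: 2−1 = (95, -65, -1.9); 3−1 = (25, -30, -0.6).
Determinant of the coordinate differences = 95·(-30) − 25·(-65) = -1225.
∂h/∂x = [(-1.9)·(-30) − (-0.6)·(-65)] / -1225 = -0.01469
∂h/∂y = [95·(-0.6) − 25·(-1.9)] / -1225 = +0.007755
h(180, 0) = 309.9 + (-0.01469)·(155) + (+0.007755)·(-90) = 309.9 -2.278 -0.698 = 306.924 m.

306.9 m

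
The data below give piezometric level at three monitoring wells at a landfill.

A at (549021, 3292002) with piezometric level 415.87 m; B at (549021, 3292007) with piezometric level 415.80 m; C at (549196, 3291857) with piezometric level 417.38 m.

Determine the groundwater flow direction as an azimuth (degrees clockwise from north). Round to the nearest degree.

With h = a·x + b·y + c and A as origin, the differences give:
  0·a + 5·b = -0.07
  175·a + (-145)·b = +1.51
Eliminate b (×(-145) and ×5, subtract): -875·a = 2.600 → a = ∂h/∂x = -0.002971
Back-substitute: b = ∂h/∂y = -0.01400.
Flow direction (−∇h) has components (+0.002971 E, +0.01400 N).
Azimuth = atan2(E, N) = atan2(+0.002971, +0.01400) = 12.0° ≈ 012°.

012°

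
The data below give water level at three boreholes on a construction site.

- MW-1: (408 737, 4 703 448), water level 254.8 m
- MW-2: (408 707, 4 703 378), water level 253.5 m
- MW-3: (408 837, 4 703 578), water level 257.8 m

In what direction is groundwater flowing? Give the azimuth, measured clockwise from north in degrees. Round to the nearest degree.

226°

Taking MW-1 as reference: MW-2−MW-1 = (-30, -70, -1.3); MW-3−MW-1 = (100, 130, +3.0).
Determinant of the coordinate differences = (-30)·130 − 100·(-70) = 3100.
∂h/∂x = [(-1.3)·130 − (+3.0)·(-70)] / 3100 = +0.01323
∂h/∂y = [(-30)·(+3.0) − 100·(-1.3)] / 3100 = +0.01290
Flow direction (−∇h) has components (-0.01323 E, -0.01290 N).
Azimuth = atan2(E, N) = atan2(-0.01323, -0.01290) = 225.7° ≈ 226°.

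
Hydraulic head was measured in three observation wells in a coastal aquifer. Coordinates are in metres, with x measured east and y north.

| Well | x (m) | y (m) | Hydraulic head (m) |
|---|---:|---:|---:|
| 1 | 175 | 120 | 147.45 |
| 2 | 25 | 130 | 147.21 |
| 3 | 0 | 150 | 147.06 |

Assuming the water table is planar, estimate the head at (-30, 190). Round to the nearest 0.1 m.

With h = a·x + b·y + c and 1 as origin, the differences give:
  (-150)·a + 10·b = -0.24
  (-175)·a + 30·b = -0.39
Eliminate b (×30 and ×10, subtract): -2750·a = -3.300 → a = ∂h/∂x = +0.001200
Back-substitute: b = ∂h/∂y = -0.006000.
h(-30, 190) = 147.45 + (+0.001200)·(-205) + (-0.006000)·(70) = 147.45 -0.246 -0.420 = 146.784 m.

146.8 m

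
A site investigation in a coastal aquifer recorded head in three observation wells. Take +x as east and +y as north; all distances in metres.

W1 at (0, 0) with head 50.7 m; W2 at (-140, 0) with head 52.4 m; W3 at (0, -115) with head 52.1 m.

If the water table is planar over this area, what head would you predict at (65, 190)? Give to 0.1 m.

47.6 m

∂h/∂x = (52.4 − 50.7) / (-140 − 0) = -0.01214
∂h/∂y = (52.1 − 50.7) / (-115 − 0) = -0.01217
h(65, 190) = 50.7 + (-0.01214)·(65) + (-0.01217)·(190) = 50.7 -0.789 -2.313 = 47.598 m.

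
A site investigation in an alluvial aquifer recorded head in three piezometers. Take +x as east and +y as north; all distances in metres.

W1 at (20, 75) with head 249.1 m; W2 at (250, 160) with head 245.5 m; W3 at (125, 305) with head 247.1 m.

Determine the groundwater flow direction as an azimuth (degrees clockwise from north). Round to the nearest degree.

083°

With h = a·x + b·y + c and W1 as origin, the differences give:
  230·a + 85·b = -3.6
  105·a + 230·b = -2.0
Eliminate b (×230 and ×85, subtract): 43975·a = -658.00 → a = ∂h/∂x = -0.01496
Back-substitute: b = ∂h/∂y = -0.001865.
Flow direction (−∇h) has components (+0.01496 E, +0.001865 N).
Azimuth = atan2(E, N) = atan2(+0.01496, +0.001865) = 82.9° ≈ 083°.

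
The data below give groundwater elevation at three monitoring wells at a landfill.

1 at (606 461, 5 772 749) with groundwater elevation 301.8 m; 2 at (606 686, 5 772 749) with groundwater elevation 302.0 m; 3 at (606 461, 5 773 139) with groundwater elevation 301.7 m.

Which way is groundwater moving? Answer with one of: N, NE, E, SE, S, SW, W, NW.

∂h/∂x = (302.0 − 301.8) / (606686 − 606461) = +0.0008889
∂h/∂y = (301.7 − 301.8) / (5773139 − 5772749) = -0.0002564
Flow = −∇h = (-0.0008889 east, +0.0002564 north), which points west.

W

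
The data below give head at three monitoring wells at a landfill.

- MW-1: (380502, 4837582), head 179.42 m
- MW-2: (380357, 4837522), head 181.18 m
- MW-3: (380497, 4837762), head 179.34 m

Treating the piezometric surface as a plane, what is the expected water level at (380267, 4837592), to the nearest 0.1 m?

182.2 m

Taking MW-1 as reference: MW-2−MW-1 = (-145, -60, +1.76); MW-3−MW-1 = (-5, 180, -0.08).
Solve a·Δx + b·Δy = Δh: det = (-145)·180 − (-5)·(-60) = -26400.
∂h/∂x = [(+1.76)·180 − (-0.08)·(-60)] / -26400 = -0.01182
∂h/∂y = [(-145)·(-0.08) − (-5)·(+1.76)] / -26400 = -0.0007727
h(380267, 4837592) = 179.42 + (-0.01182)·(-235) + (-0.0007727)·(10) = 179.42 +2.777 -0.008 = 182.190 m.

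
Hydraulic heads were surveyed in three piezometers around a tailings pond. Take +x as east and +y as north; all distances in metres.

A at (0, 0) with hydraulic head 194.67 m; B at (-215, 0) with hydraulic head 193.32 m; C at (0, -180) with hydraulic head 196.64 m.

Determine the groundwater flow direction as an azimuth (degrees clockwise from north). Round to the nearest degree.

∂h/∂x = (193.32 − 194.67) / (-215 − 0) = +0.006279
∂h/∂y = (196.64 − 194.67) / (-180 − 0) = -0.01094
Flow direction (−∇h) has components (-0.006279 E, +0.01094 N).
Azimuth = atan2(E, N) = atan2(-0.006279, +0.01094) = 330.2° ≈ 330°.

330°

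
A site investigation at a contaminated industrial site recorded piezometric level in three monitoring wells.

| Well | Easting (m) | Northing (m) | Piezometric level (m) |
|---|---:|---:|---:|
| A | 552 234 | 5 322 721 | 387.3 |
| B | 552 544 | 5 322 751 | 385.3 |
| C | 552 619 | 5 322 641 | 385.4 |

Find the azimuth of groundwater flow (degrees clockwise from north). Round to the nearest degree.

With h = a·x + b·y + c and A as origin, the differences give:
  310·a + 30·b = -2.0
  385·a + (-80)·b = -1.9
Eliminate b (×(-80) and ×30, subtract): -36350·a = 217.00 → a = ∂h/∂x = -0.005970
Back-substitute: b = ∂h/∂y = -0.004979.
Flow direction (−∇h) has components (+0.005970 E, +0.004979 N).
Azimuth = atan2(E, N) = atan2(+0.005970, +0.004979) = 50.2° ≈ 050°.

050°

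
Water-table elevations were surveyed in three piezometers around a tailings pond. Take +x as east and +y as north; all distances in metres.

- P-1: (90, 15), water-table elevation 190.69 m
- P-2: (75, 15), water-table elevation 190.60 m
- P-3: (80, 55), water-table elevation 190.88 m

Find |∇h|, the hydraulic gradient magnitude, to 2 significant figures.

0.0087

Differences from P-1: to P-2 (Δx, Δy, Δh) = (-15, 0, -0.09); to P-3 = (-10, 40, +0.19).
Solve a·Δx + b·Δy = Δh: det = (-15)·40 − (-10)·0 = -600.
∂h/∂x = [(-0.09)·40 − (+0.19)·0] / -600 = +0.006000
∂h/∂y = [(-15)·(+0.19) − (-10)·(-0.09)] / -600 = +0.006250
|∇h| = √(0.006000² + 0.006250²) = 0.008664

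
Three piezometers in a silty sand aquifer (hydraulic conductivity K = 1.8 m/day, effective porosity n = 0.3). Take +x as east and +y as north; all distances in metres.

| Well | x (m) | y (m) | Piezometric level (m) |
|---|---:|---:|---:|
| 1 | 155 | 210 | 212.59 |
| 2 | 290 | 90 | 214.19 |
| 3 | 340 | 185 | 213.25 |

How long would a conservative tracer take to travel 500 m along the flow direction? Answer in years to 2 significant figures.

With h = a·x + b·y + c and 1 as origin, the differences give:
  135·a + (-120)·b = +1.60
  185·a + (-25)·b = +0.66
Eliminate b (×(-25) and ×(-120), subtract): 18825·a = 39.200 → a = ∂h/∂x = +0.002082
Back-substitute: b = ∂h/∂y = -0.01099.
|∇h| = √(0.002082² + -0.01099²) = 0.01119
Seepage velocity v = K·i/n = 1.8 × 0.01119 / 0.3 = 0.06714 m/day.
t = 500 / 0.06714 = 7447 days = 20.4 years.

20 years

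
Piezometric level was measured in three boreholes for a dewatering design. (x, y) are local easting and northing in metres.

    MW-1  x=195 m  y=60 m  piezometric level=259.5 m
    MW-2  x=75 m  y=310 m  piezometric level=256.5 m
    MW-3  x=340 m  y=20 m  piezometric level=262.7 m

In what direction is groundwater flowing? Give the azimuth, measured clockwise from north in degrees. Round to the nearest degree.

274°

With h = a·x + b·y + c and MW-1 as origin, the differences give:
  (-120)·a + 250·b = -3.0
  145·a + (-40)·b = +3.2
Eliminate b (×(-40) and ×250, subtract): -31450·a = -680.00 → a = ∂h/∂x = +0.02162
Back-substitute: b = ∂h/∂y = -0.001622.
Flow direction (−∇h) has components (-0.02162 E, +0.001622 N).
Azimuth = atan2(E, N) = atan2(-0.02162, +0.001622) = 274.3° ≈ 274°.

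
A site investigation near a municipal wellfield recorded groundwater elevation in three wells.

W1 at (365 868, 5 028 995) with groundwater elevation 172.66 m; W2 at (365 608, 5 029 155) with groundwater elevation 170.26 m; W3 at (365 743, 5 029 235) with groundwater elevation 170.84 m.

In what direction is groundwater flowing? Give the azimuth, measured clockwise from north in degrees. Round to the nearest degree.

Taking W1 as reference: W2−W1 = (-260, 160, -2.40); W3−W1 = (-125, 240, -1.82).
Determinant of the coordinate differences = (-260)·240 − (-125)·160 = -42400.
∂h/∂x = [(-2.40)·240 − (-1.82)·160] / -42400 = +0.006717
∂h/∂y = [(-260)·(-1.82) − (-125)·(-2.40)] / -42400 = -0.004085
Flow direction (−∇h) has components (-0.006717 E, +0.004085 N).
Azimuth = atan2(E, N) = atan2(-0.006717, +0.004085) = 301.3° ≈ 301°.

301°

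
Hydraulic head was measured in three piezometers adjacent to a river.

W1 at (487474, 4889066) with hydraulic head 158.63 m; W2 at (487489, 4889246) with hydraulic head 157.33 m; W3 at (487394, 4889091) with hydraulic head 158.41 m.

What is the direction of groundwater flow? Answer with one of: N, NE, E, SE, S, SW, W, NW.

Three-point gradient (reference W1): Δ to W2 = (15, 180, -1.30), Δ to W3 = (-80, 25, -0.22).
∂h/∂x = +0.0004805, ∂h/∂y = -0.007262 (det = 14775).
Flow = −∇h = (-0.0004805 east, +0.007262 north), which points north.

N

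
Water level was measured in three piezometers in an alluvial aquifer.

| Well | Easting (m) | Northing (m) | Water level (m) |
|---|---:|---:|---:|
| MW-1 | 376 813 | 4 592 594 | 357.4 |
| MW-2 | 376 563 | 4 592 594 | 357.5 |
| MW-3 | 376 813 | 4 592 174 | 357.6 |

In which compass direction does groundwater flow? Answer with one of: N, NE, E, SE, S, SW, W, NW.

NE

∂h/∂x = (357.5 − 357.4) / (376563 − 376813) = -0.0004000
∂h/∂y = (357.6 − 357.4) / (4592174 − 4592594) = -0.0004762
Flow = −∇h = (+0.0004000 east, +0.0004762 north), which points northeast.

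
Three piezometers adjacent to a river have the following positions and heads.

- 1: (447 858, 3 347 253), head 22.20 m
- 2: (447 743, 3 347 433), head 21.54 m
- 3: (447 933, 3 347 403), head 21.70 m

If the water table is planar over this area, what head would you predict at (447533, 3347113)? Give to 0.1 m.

Taking 1 as reference: 2−1 = (-115, 180, -0.66); 3−1 = (75, 150, -0.50).
Solve a·Δx + b·Δy = Δh: det = (-115)·150 − 75·180 = -30750.
∂h/∂x = [(-0.66)·150 − (-0.50)·180] / -30750 = +0.0002927
∂h/∂y = [(-115)·(-0.50) − 75·(-0.66)] / -30750 = -0.003480
h(447533, 3347113) = 22.20 + (+0.0002927)·(-325) + (-0.003480)·(-140) = 22.20 -0.095 +0.487 = 22.592 m.

22.6 m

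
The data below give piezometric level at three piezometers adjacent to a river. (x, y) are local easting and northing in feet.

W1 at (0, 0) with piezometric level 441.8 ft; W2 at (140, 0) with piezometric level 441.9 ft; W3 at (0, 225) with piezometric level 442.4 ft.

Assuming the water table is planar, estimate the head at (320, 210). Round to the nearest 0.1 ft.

442.6 ft

∂h/∂x = (441.9 − 441.8) / (140 − 0) = +0.0007143
∂h/∂y = (442.4 − 441.8) / (225 − 0) = +0.002667
h(320, 210) = 441.8 + (+0.0007143)·(320) + (+0.002667)·(210) = 441.8 +0.229 +0.560 = 442.589 ft.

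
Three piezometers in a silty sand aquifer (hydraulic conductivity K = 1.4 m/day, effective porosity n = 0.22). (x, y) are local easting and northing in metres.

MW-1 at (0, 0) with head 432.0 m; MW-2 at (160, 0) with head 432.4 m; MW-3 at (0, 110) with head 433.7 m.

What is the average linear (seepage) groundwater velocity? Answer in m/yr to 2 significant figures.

36 m/yr

∂h/∂x = (432.4 − 432.0) / (160 − 0) = +0.002500
∂h/∂y = (433.7 − 432.0) / (110 − 0) = +0.01545
|∇h| = √(0.002500² + 0.01545²) = 0.01565
Seepage velocity v = K·i/n = 1.4 × 0.01565 / 0.22 = 0.09959 m/day = 36.38 m/yr.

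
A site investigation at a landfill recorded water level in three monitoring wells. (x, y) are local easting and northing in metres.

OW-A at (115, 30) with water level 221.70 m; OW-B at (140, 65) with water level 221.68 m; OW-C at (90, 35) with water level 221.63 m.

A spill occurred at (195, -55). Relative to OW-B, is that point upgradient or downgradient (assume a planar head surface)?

upgradient

Three-point gradient (reference OW-A): Δ to OW-B = (25, 35, -0.02), Δ to OW-C = (-25, 5, -0.07).
∂h/∂x = +0.002350, ∂h/∂y = -0.002250 (det = 1000).
Head at (195, -55) = 221.70 + (+0.002350)·(80) + (-0.002250)·(-85) = 222.08 m.
That is higher than the 221.68 m at OW-B, so the point is upgradient.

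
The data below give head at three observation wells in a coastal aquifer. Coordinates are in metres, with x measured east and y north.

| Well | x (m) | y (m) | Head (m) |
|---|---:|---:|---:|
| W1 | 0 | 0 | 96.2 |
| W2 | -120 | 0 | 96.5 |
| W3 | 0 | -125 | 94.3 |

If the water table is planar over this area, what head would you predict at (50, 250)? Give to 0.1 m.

99.9 m

∂h/∂x = (96.5 − 96.2) / (-120 − 0) = -0.002500
∂h/∂y = (94.3 − 96.2) / (-125 − 0) = +0.01520
h(50, 250) = 96.2 + (-0.002500)·(50) + (+0.01520)·(250) = 96.2 -0.125 +3.800 = 99.875 m.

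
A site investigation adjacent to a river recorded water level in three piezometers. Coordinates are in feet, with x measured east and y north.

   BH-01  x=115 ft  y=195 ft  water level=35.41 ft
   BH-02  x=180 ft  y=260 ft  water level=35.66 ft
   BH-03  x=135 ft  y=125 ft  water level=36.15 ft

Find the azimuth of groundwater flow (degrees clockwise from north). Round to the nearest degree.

Differences from BH-01: to BH-02 (Δx, Δy, Δh) = (65, 65, +0.25); to BH-03 = (20, -70, +0.74).
Solve a·Δx + b·Δy = Δh: det = 65·(-70) − 20·65 = -5850.
∂h/∂x = [(+0.25)·(-70) − (+0.74)·65] / -5850 = +0.01121
∂h/∂y = [65·(+0.74) − 20·(+0.25)] / -5850 = -0.007368
Flow direction (−∇h) has components (-0.01121 E, +0.007368 N).
Azimuth = atan2(E, N) = atan2(-0.01121, +0.007368) = 303.3° ≈ 303°.

303°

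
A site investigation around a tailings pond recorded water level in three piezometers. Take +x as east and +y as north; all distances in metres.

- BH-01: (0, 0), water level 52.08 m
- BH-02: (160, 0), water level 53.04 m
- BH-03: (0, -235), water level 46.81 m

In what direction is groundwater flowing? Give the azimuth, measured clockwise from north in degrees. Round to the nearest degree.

195°

∂h/∂x = (53.04 − 52.08) / (160 − 0) = +0.006000
∂h/∂y = (46.81 − 52.08) / (-235 − 0) = +0.02243
Flow direction (−∇h) has components (-0.006000 E, -0.02243 N).
Azimuth = atan2(E, N) = atan2(-0.006000, -0.02243) = 195.0° ≈ 195°.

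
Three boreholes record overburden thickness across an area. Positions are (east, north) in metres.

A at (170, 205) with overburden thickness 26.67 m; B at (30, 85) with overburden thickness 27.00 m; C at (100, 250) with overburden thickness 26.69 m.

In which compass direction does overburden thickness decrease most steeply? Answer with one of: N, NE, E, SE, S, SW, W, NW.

With d = a·x + b·y + c and A as origin, the differences give:
  (-140)·a + (-120)·b = +0.33
  (-70)·a + 45·b = +0.02
Eliminate b (×45 and ×(-120), subtract): -14700·a = 17.250 → a = ∂d/∂x = -0.001173
Back-substitute: b = ∂d/∂y = -0.001381.
Steepest decrease is along −∇f = (+0.001173 E, +0.001381 N) → northeast.

NE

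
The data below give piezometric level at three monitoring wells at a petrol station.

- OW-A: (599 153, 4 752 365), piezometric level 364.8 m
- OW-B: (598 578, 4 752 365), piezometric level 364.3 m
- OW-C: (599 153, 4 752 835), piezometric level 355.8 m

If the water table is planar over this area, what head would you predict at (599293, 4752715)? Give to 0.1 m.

∂h/∂x = (364.3 − 364.8) / (598578 − 599153) = +0.0008696
∂h/∂y = (355.8 − 364.8) / (4752835 − 4752365) = -0.01915
h(599293, 4752715) = 364.8 + (+0.0008696)·(140) + (-0.01915)·(350) = 364.8 +0.122 -6.702 = 358.220 m.

358.2 m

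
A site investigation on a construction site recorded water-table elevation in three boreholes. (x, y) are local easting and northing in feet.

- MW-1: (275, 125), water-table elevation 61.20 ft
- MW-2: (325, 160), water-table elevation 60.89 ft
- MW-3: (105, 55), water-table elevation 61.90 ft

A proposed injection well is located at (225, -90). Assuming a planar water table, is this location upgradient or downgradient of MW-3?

upgradient

Three-point gradient (reference MW-1): Δ to MW-2 = (50, 35, -0.31), Δ to MW-3 = (-170, -70, +0.70).
∂h/∂x = -0.001143, ∂h/∂y = -0.007224 (det = 2450).
Head at (225, -90) = 61.20 + (-0.001143)·(-50) + (-0.007224)·(-215) = 62.81 ft.
That is higher than the 61.90 ft at MW-3, so the point is upgradient.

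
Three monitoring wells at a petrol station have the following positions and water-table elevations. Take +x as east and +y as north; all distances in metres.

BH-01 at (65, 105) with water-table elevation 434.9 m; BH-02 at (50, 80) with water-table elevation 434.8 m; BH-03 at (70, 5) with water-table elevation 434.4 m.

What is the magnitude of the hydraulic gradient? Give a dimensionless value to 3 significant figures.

0.00516

Three-point gradient (reference BH-01): Δ to BH-02 = (-15, -25, -0.1), Δ to BH-03 = (5, -100, -0.5).
∂h/∂x = -0.001538, ∂h/∂y = +0.004923 (det = 1625).
|∇h| = √(-0.001538² + 0.004923²) = 0.005158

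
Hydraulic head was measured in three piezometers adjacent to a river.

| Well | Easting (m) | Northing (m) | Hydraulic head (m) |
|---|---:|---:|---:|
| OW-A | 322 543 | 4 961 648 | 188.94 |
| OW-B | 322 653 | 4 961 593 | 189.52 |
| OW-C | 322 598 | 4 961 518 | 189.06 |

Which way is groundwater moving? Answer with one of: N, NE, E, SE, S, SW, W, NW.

Three-point gradient (reference OW-A): Δ to OW-B = (110, -55, +0.58), Δ to OW-C = (55, -130, +0.12).
∂h/∂x = +0.006102, ∂h/∂y = +0.001659 (det = -11275).
Flow = −∇h = (-0.006102 east, -0.001659 north), which points west.

W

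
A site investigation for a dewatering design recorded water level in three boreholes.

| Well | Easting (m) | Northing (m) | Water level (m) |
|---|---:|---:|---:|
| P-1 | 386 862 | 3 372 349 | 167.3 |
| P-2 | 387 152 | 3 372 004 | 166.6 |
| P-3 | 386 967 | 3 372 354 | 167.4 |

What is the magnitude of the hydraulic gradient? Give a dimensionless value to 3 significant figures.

Three-point gradient (reference P-1): Δ to P-2 = (290, -345, -0.7), Δ to P-3 = (105, 5, +0.1).
∂h/∂x = +0.0008228, ∂h/∂y = +0.002721 (det = 37675).
|∇h| = √(0.0008228² + 0.002721²) = 0.002843

0.00284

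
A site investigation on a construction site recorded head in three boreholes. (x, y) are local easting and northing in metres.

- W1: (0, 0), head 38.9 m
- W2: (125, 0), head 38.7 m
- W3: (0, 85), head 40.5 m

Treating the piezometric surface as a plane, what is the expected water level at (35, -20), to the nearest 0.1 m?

38.5 m

∂h/∂x = (38.7 − 38.9) / (125 − 0) = -0.001600
∂h/∂y = (40.5 − 38.9) / (85 − 0) = +0.01882
h(35, -20) = 38.9 + (-0.001600)·(35) + (+0.01882)·(-20) = 38.9 -0.056 -0.376 = 38.468 m.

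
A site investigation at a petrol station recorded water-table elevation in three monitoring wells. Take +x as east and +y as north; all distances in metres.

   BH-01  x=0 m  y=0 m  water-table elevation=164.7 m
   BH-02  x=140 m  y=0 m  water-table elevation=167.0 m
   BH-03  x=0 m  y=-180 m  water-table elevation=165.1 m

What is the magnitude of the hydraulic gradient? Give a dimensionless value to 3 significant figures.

0.0166

∂h/∂x = (167.0 − 164.7) / (140 − 0) = +0.01643
∂h/∂y = (165.1 − 164.7) / (-180 − 0) = -0.002222
|∇h| = √(0.01643² + -0.002222²) = 0.01658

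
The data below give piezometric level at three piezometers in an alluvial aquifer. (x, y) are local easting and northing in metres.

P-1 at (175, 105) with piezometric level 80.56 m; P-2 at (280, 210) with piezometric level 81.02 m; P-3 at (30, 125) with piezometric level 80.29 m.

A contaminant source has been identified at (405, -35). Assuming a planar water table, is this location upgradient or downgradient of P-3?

Taking P-1 as reference: P-2−P-1 = (105, 105, +0.46); P-3−P-1 = (-145, 20, -0.27).
Solve a·Δx + b·Δy = Δh: det = 105·20 − (-145)·105 = 17325.
∂h/∂x = [(+0.46)·20 − (-0.27)·105] / 17325 = +0.002167
∂h/∂y = [105·(-0.27) − (-145)·(+0.46)] / 17325 = +0.002214
Head at (405, -35) = 80.56 + (+0.002167)·(230) + (+0.002214)·(-140) = 80.75 m.
That is higher than the 80.29 m at P-3, so the point is upgradient.

upgradient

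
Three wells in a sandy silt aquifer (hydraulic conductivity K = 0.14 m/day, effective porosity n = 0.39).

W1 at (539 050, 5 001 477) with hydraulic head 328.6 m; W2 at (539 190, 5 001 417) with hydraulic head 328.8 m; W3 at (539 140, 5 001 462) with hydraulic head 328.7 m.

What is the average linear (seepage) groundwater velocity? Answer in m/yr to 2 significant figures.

Three-point gradient (reference W1): Δ to W2 = (140, -60, +0.2), Δ to W3 = (90, -15, +0.1).
∂h/∂x = +0.0009091, ∂h/∂y = -0.001212 (det = 3300).
|∇h| = √(0.0009091² + -0.001212²) = 0.001515
Seepage velocity v = K·i/n = 0.14 × 0.001515 / 0.39 = 0.0005438 m/day = 0.1986 m/yr.

0.20 m/yr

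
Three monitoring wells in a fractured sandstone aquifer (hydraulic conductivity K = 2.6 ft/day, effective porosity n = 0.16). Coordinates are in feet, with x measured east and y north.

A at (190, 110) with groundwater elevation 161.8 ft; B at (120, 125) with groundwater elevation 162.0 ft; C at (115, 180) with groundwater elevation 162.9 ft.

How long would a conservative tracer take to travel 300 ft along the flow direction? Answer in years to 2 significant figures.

3.1 years

Taking A as reference: B−A = (-70, 15, +0.2); C−A = (-75, 70, +1.1).
Solve a·Δx + b·Δy = Δh: det = (-70)·70 − (-75)·15 = -3775.
∂h/∂x = [(+0.2)·70 − (+1.1)·15] / -3775 = +0.0006623
∂h/∂y = [(-70)·(+1.1) − (-75)·(+0.2)] / -3775 = +0.01642
|∇h| = √(0.0006623² + 0.01642²) = 0.01643
Seepage velocity v = K·i/n = 2.6 × 0.01643 / 0.16 = 0.267 ft/day.
t = 300 / 0.267 = 1124 days = 3.08 years.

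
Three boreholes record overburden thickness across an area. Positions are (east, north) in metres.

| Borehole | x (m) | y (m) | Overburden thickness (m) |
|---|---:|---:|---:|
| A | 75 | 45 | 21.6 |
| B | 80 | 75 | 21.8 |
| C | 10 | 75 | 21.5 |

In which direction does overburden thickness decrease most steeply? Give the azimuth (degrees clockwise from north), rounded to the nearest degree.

216°

Differences from A: to B (Δx, Δy, Δh) = (5, 30, +0.2); to C = (-65, 30, -0.1).
Determinant of the coordinate differences = 5·30 − (-65)·30 = 2100.
∂d/∂x = [(+0.2)·30 − (-0.1)·30] / 2100 = +0.004286
∂d/∂y = [5·(-0.1) − (-65)·(+0.2)] / 2100 = +0.005952
Steepest decrease is along −∇f: components (-0.004286 E, -0.005952 N).
Azimuth = atan2(-0.004286, -0.005952) = 215.8° ≈ 216°.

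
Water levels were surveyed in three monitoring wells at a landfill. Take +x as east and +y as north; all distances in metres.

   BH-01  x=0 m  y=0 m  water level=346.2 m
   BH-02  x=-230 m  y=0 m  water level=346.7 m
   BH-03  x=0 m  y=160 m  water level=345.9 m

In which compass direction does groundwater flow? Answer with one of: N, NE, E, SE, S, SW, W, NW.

NE

∂h/∂x = (346.7 − 346.2) / (-230 − 0) = -0.002174
∂h/∂y = (345.9 − 346.2) / (160 − 0) = -0.001875
Flow = −∇h = (+0.002174 east, +0.001875 north), which points northeast.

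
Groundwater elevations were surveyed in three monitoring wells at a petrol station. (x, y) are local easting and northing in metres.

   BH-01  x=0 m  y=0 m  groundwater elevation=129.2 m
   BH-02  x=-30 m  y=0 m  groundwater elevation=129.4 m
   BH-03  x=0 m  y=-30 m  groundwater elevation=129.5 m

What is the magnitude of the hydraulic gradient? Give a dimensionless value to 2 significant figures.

∂h/∂x = (129.4 − 129.2) / (-30 − 0) = -0.006667
∂h/∂y = (129.5 − 129.2) / (-30 − 0) = -0.01000
|∇h| = √(-0.006667² + -0.01000²) = 0.01202

0.012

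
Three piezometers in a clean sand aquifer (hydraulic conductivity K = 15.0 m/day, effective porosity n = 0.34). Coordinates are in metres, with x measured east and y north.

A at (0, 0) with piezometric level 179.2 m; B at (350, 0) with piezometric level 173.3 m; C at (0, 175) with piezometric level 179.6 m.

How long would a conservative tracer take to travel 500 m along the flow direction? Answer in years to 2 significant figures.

∂h/∂x = (173.3 − 179.2) / (350 − 0) = -0.01686
∂h/∂y = (179.6 − 179.2) / (175 − 0) = +0.002286
|∇h| = √(-0.01686² + 0.002286²) = 0.01701
Seepage velocity v = K·i/n = 15.0 × 0.01701 / 0.34 = 0.7504 m/day.
t = 500 / 0.7504 = 666.3 days = 1.82 years.

1.8 years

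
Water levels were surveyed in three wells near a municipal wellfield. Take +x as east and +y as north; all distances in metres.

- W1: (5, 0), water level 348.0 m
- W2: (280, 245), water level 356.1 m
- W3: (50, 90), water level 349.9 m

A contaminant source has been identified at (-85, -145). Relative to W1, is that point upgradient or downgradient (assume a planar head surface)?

downgradient

Taking W1 as reference: W2−W1 = (275, 245, +8.1); W3−W1 = (45, 90, +1.9).
Solve a·Δx + b·Δy = Δh: det = 275·90 − 45·245 = 13725.
∂h/∂x = [(+8.1)·90 − (+1.9)·245] / 13725 = +0.01920
∂h/∂y = [275·(+1.9) − 45·(+8.1)] / 13725 = +0.01151
Head at (-85, -145) = 348.0 + (+0.01920)·(-90) + (+0.01151)·(-145) = 344.60 m.
That is lower than the 348.0 m at W1, so the point is downgradient.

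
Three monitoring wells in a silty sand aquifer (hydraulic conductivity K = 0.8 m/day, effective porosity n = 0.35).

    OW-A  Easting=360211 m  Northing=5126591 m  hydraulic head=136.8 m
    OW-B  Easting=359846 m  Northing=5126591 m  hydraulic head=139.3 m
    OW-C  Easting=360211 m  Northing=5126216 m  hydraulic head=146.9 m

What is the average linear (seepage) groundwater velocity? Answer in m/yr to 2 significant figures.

∂h/∂x = (139.3 − 136.8) / (359846 − 360211) = -0.006849
∂h/∂y = (146.9 − 136.8) / (5126216 − 5126591) = -0.02693
|∇h| = √(-0.006849² + -0.02693²) = 0.02779
Seepage velocity v = K·i/n = 0.8 × 0.02779 / 0.35 = 0.06352 m/day = 23.2 m/yr.

23 m/yr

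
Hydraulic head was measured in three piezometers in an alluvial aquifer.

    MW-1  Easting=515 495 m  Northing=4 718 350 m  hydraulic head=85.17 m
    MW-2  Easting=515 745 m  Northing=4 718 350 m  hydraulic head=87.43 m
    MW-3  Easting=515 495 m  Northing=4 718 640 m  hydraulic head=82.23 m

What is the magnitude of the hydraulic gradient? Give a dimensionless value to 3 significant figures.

∂h/∂x = (87.43 − 85.17) / (515745 − 515495) = +0.009040
∂h/∂y = (82.23 − 85.17) / (4718640 − 4718350) = -0.01014
|∇h| = √(0.009040² + -0.01014²) = 0.01358

0.0136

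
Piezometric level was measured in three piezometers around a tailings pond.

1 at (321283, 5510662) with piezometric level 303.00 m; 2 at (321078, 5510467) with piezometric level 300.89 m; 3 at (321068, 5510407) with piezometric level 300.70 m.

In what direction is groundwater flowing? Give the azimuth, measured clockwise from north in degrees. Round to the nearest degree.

Differences from 1: to 2 (Δx, Δy, Δh) = (-205, -195, -2.11); to 3 = (-215, -255, -2.30).
Solve a·Δx + b·Δy = Δh: det = (-205)·(-255) − (-215)·(-195) = 10350.
∂h/∂x = [(-2.11)·(-255) − (-2.30)·(-195)] / 10350 = +0.008652
∂h/∂y = [(-205)·(-2.30) − (-215)·(-2.11)] / 10350 = +0.001725
Flow direction (−∇h) has components (-0.008652 E, -0.001725 N).
Azimuth = atan2(E, N) = atan2(-0.008652, -0.001725) = 258.7° ≈ 259°.

259°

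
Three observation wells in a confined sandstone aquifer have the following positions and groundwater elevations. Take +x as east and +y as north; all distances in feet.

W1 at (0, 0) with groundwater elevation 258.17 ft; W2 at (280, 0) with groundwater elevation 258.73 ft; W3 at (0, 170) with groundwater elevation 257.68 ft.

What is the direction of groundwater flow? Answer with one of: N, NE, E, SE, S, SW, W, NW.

∂h/∂x = (258.73 − 258.17) / (280 − 0) = +0.002000
∂h/∂y = (257.68 − 258.17) / (170 − 0) = -0.002882
Flow = −∇h = (-0.002000 east, +0.002882 north), which points northwest.

NW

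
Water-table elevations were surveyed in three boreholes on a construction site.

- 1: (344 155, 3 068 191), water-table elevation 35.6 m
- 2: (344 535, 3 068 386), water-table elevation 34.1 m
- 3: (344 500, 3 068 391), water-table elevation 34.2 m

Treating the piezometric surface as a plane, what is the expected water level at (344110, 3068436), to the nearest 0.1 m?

35.3 m

With h = a·x + b·y + c and 1 as origin, the differences give:
  380·a + 195·b = -1.5
  345·a + 200·b = -1.4
Eliminate b (×200 and ×195, subtract): 8725·a = -27.00 → a = ∂h/∂x = -0.003095
Back-substitute: b = ∂h/∂y = -0.001662.
h(344110, 3068436) = 35.6 + (-0.003095)·(-45) + (-0.001662)·(245) = 35.6 +0.139 -0.407 = 35.332 m.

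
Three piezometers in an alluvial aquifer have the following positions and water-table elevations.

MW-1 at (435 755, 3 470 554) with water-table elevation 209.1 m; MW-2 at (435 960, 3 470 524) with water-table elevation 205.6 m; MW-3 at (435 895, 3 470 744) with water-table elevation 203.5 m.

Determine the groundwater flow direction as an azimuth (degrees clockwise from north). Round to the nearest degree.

Taking MW-1 as reference: MW-2−MW-1 = (205, -30, -3.5); MW-3−MW-1 = (140, 190, -5.6).
Solve a·Δx + b·Δy = Δh: det = 205·190 − 140·(-30) = 43150.
∂h/∂x = [(-3.5)·190 − (-5.6)·(-30)] / 43150 = -0.01930
∂h/∂y = [205·(-5.6) − 140·(-3.5)] / 43150 = -0.01525
Flow direction (−∇h) has components (+0.01930 E, +0.01525 N).
Azimuth = atan2(E, N) = atan2(+0.01930, +0.01525) = 51.7° ≈ 052°.

052°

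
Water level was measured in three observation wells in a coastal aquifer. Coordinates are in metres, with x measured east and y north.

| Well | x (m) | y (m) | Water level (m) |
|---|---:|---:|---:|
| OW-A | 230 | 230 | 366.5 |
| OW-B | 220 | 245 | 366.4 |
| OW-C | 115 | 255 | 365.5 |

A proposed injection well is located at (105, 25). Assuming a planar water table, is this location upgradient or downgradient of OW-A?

Three-point gradient (reference OW-A): Δ to OW-B = (-10, 15, -0.1), Δ to OW-C = (-115, 25, -1.0).
∂h/∂x = +0.008475, ∂h/∂y = -0.001017 (det = 1475).
Head at (105, 25) = 366.5 + (+0.008475)·(-125) + (-0.001017)·(-205) = 365.65 m.
That is lower than the 366.5 m at OW-A, so the point is downgradient.

downgradient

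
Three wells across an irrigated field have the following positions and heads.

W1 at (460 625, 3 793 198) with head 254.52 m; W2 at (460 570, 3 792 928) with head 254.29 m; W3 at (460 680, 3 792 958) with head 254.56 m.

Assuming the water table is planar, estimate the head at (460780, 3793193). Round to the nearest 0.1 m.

254.9 m

With h = a·x + b·y + c and W1 as origin, the differences give:
  (-55)·a + (-270)·b = -0.23
  55·a + (-240)·b = +0.04
Eliminate b (×(-240) and ×(-270), subtract): 28050·a = 66.000 → a = ∂h/∂x = +0.002353
Back-substitute: b = ∂h/∂y = +0.0003725.
h(460780, 3793193) = 254.52 + (+0.002353)·(155) + (+0.0003725)·(-5) = 254.52 +0.365 -0.002 = 254.883 m.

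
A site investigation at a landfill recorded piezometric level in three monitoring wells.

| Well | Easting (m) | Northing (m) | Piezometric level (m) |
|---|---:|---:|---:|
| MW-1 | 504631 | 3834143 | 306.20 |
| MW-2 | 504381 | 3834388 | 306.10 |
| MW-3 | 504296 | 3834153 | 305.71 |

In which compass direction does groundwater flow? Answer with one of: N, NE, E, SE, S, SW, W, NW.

SW

Taking MW-1 as reference: MW-2−MW-1 = (-250, 245, -0.10); MW-3−MW-1 = (-335, 10, -0.49).
Solve a·Δx + b·Δy = Δh: det = (-250)·10 − (-335)·245 = 79575.
∂h/∂x = [(-0.10)·10 − (-0.49)·245] / 79575 = +0.001496
∂h/∂y = [(-250)·(-0.49) − (-335)·(-0.10)] / 79575 = +0.001118
Flow = −∇h = (-0.001496 east, -0.001118 north), which points southwest.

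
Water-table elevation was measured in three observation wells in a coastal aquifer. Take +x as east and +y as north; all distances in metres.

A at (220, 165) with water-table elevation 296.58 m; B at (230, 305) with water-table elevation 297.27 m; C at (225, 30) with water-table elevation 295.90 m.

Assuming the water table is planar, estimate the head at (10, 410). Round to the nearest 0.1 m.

Differences from A: to B (Δx, Δy, Δh) = (10, 140, +0.69); to C = (5, -135, -0.68).
Determinant of the coordinate differences = 10·(-135) − 5·140 = -2050.
∂h/∂x = [(+0.69)·(-135) − (-0.68)·140] / -2050 = -0.001000
∂h/∂y = [10·(-0.68) − 5·(+0.69)] / -2050 = +0.005000
h(10, 410) = 296.58 + (-0.001000)·(-210) + (+0.005000)·(245) = 296.58 +0.210 +1.225 = 298.015 m.

298.0 m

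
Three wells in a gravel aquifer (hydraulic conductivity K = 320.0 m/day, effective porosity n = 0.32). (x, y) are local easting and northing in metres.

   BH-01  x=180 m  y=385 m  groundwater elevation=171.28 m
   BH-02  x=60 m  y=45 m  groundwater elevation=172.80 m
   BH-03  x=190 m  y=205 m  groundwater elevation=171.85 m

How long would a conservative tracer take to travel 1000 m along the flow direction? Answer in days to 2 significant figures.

220 days

With h = a·x + b·y + c and BH-01 as origin, the differences give:
  (-120)·a + (-340)·b = +1.52
  10·a + (-180)·b = +0.57
Eliminate b (×(-180) and ×(-340), subtract): 25000·a = -79.800 → a = ∂h/∂x = -0.003192
Back-substitute: b = ∂h/∂y = -0.003344.
|∇h| = √(-0.003192² + -0.003344²) = 0.004623
Seepage velocity v = K·i/n = 320.0 × 0.004623 / 0.32 = 4.623 m/day.
t = 1000 / 4.623 = 216.3 days.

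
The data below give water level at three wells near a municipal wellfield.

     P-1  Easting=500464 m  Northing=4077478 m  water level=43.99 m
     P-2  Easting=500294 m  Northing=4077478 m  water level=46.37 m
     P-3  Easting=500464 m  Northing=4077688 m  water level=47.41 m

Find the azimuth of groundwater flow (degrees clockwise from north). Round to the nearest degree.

∂h/∂x = (46.37 − 43.99) / (500294 − 500464) = -0.01400
∂h/∂y = (47.41 − 43.99) / (4077688 − 4077478) = +0.01629
Flow direction (−∇h) has components (+0.01400 E, -0.01629 N).
Azimuth = atan2(E, N) = atan2(+0.01400, -0.01629) = 139.3° ≈ 139°.

139°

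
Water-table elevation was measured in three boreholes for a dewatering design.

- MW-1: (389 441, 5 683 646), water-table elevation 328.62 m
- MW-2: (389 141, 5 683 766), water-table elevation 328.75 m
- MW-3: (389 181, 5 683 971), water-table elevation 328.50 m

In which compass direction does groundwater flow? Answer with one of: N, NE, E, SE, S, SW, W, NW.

With h = a·x + b·y + c and MW-1 as origin, the differences give:
  (-300)·a + 120·b = +0.13
  (-260)·a + 325·b = -0.12
Eliminate b (×325 and ×120, subtract): -66300·a = 56.650 → a = ∂h/∂x = -0.0008544
Back-substitute: b = ∂h/∂y = -0.001053.
Flow = −∇h = (+0.0008544 east, +0.001053 north), which points northeast.

NE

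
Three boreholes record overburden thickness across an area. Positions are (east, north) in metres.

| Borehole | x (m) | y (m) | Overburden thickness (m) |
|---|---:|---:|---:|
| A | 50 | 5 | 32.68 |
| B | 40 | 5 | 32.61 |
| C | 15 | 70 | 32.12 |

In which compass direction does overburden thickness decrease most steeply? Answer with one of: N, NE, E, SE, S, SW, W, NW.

NW

Taking A as reference: B−A = (-10, 0, -0.07); C−A = (-35, 65, -0.56).
Determinant of the coordinate differences = (-10)·65 − (-35)·0 = -650.
∂d/∂x = [(-0.07)·65 − (-0.56)·0] / -650 = +0.007000
∂d/∂y = [(-10)·(-0.56) − (-35)·(-0.07)] / -650 = -0.004846
Steepest decrease is along −∇f = (-0.007000 E, +0.004846 N) → northwest.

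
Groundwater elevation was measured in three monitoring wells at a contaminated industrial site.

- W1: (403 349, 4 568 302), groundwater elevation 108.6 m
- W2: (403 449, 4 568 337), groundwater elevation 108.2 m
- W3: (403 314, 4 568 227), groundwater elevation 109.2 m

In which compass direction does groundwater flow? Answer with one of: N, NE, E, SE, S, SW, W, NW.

N

Differences from W1: to W2 (Δx, Δy, Δh) = (100, 35, -0.4); to W3 = (-35, -75, +0.6).
Solve a·Δx + b·Δy = Δh: det = 100·(-75) − (-35)·35 = -6275.
∂h/∂x = [(-0.4)·(-75) − (+0.6)·35] / -6275 = -0.001434
∂h/∂y = [100·(+0.6) − (-35)·(-0.4)] / -6275 = -0.007331
Flow = −∇h = (+0.001434 east, +0.007331 north), which points north.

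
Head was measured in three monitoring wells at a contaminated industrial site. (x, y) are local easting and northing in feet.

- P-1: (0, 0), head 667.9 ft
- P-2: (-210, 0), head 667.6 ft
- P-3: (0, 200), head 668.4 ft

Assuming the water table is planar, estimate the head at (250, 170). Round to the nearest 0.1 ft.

668.7 ft

∂h/∂x = (667.6 − 667.9) / (-210 − 0) = +0.001429
∂h/∂y = (668.4 − 667.9) / (200 − 0) = +0.002500
h(250, 170) = 667.9 + (+0.001429)·(250) + (+0.002500)·(170) = 667.9 +0.357 +0.425 = 668.682 ft.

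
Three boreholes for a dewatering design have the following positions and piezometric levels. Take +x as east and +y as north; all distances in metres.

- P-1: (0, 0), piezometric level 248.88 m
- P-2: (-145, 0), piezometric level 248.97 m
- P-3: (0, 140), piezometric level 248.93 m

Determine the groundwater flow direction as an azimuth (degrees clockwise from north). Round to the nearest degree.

120°

∂h/∂x = (248.97 − 248.88) / (-145 − 0) = -0.0006207
∂h/∂y = (248.93 − 248.88) / (140 − 0) = +0.0003571
Flow direction (−∇h) has components (+0.0006207 E, -0.0003571 N).
Azimuth = atan2(E, N) = atan2(+0.0006207, -0.0003571) = 119.9° ≈ 120°.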